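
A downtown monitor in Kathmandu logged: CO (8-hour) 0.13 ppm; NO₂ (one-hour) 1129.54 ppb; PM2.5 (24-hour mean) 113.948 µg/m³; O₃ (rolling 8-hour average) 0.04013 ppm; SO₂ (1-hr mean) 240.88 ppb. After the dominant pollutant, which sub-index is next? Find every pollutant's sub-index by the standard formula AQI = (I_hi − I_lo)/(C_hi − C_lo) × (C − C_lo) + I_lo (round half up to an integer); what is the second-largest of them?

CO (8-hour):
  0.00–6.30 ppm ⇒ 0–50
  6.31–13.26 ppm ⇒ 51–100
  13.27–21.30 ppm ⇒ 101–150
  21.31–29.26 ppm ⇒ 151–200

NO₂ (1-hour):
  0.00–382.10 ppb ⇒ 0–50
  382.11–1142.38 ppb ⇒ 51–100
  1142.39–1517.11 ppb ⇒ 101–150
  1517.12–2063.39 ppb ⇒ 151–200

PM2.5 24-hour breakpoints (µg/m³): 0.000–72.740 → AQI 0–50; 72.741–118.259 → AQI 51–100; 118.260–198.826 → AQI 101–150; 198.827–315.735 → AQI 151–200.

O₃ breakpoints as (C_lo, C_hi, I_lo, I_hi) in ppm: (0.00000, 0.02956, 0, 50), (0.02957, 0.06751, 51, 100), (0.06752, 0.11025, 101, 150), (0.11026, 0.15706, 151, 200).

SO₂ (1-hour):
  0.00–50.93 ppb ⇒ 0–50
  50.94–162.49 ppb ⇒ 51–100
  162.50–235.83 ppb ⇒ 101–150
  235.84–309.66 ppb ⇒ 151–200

CO: row 0.00–6.30 (AQI 0–50). (50−0)·(0.13−0.00)/(6.30−0.00) + 0 = 50·0.13/6.30 + 0 ≈ 1.03 → 1.
NO₂: row 382.11–1142.38 (AQI 51–100). (100−51)·(1129.54−382.11)/(1142.38−382.11) + 51 = 49·747.43/760.27 + 51 ≈ 99.17 → 99.
PM2.5: row 72.741–118.259 (AQI 51–100). (100−51)·(113.948−72.741)/(118.259−72.741) + 51 = 49·41.207/45.518 + 51 ≈ 95.36 → 95.
O₃ 0.04013: bracket 0.02957–0.06751 → index 51–100; slope 49/0.03794, offset 0.01056.
AQI = 51 + 49/0.03794·0.01056 ≈ 64.64 ⇒ 65.
SO₂ 240.88: bracket 235.84–309.66 → index 151–200; slope 49/73.82, offset 5.04.
AQI = 151 + 49/73.82·5.04 ≈ 154.35 ⇒ 154.
Sub-indices: CO→1, NO₂→99, PM2.5→95, O₃→65, SO₂→154. Ranked high→low: 154, 99, 95, 65, 1. Second-highest sub-index = 99.

99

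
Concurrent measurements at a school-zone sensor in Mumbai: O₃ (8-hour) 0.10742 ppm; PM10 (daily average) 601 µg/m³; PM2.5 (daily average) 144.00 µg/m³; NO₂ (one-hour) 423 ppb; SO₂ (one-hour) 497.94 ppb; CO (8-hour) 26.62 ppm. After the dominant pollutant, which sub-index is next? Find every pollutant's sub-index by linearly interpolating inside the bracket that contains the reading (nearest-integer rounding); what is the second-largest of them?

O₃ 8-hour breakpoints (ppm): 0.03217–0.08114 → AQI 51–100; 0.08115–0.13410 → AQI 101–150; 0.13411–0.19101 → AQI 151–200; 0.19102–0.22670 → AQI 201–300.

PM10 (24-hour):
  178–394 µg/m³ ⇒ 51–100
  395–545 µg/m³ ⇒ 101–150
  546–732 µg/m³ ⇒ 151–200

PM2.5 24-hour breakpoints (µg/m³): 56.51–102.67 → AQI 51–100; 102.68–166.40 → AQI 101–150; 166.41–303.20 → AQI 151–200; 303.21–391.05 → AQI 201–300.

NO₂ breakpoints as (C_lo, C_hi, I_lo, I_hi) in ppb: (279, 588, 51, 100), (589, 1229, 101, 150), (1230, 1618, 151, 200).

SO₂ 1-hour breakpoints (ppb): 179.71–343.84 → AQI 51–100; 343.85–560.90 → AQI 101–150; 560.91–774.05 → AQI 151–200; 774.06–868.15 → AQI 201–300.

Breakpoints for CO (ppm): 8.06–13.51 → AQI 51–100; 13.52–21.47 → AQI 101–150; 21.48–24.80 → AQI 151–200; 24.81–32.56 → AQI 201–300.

O₃: 0.10742 lies in 0.08115–0.13410, so I_lo=101, I_hi=150, C_lo=0.08115, C_hi=0.13410.
(150−101)/(0.13410−0.08115) × (0.10742−0.08115) + 101 = 49/0.05295 × 0.02627 + 101 ≈ 125.31 → 125.
PM10: 601 ∈ [546, 732] ↔ index [151, 200].
151 + (601−546)·(200−151)/(732−546) = 151 + 55·49/186 ≈ 165.49, so AQI = 165.
PM2.5: 144.00 ∈ [102.68, 166.40] ↔ index [101, 150].
101 + (144.00−102.68)·(150−101)/(166.40−102.68) = 101 + 41.32·49/63.72 ≈ 132.77, so AQI = 133.
NO₂: 423 lies in 279–588, so I_lo=51, I_hi=100, C_lo=279, C_hi=588.
(100−51)/(588−279) × (423−279) + 51 = 49/309 × 144 + 51 ≈ 73.83 → 74.
SO₂: 497.94 ∈ [343.85, 560.90] ↔ index [101, 150].
101 + (497.94−343.85)·(150−101)/(560.90−343.85) = 101 + 154.09·49/217.05 ≈ 135.79, so AQI = 136.
CO: 26.62 ∈ [24.81, 32.56] ↔ index [201, 300].
201 + (26.62−24.81)·(300−201)/(32.56−24.81) = 201 + 1.81·99/7.75 ≈ 224.12, so AQI = 224.
Sub-indices: O₃→125, PM10→165, PM2.5→133, NO₂→74, SO₂→136, CO→224. Ranked high→low: 224, 165, 136, 133, 125, 74. Second-highest sub-index = 165.

165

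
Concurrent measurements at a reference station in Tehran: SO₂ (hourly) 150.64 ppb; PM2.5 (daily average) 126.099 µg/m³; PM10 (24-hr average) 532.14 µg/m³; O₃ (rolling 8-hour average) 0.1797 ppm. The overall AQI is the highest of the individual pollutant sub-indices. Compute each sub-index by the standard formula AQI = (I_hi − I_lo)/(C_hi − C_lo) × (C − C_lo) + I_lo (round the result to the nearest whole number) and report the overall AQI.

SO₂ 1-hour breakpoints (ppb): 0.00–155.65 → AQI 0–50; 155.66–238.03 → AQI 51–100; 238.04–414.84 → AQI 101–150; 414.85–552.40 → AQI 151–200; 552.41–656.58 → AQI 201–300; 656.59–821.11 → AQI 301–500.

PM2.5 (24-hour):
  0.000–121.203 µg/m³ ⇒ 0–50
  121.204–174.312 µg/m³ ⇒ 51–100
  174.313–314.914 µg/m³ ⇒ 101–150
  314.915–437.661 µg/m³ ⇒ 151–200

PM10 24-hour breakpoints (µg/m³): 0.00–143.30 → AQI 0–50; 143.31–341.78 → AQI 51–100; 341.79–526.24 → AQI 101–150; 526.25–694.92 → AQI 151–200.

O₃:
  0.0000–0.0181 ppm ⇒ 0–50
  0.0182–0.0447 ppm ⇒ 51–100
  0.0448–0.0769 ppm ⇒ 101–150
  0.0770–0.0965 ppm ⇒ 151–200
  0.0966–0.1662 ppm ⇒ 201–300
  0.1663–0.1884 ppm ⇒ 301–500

SO₂: row 0.00–155.65 (AQI 0–50). (50−0)·(150.64−0.00)/(155.65−0.00) + 0 = 50·150.64/155.65 + 0 ≈ 48.39 → 48.
PM2.5: 126.099 lies in 121.204–174.312, so I_lo=51, I_hi=100, C_lo=121.204, C_hi=174.312.
(100−51)/(174.312−121.204) × (126.099−121.204) + 51 = 49/53.108 × 4.895 + 51 ≈ 55.52 → 56.
PM10: row 526.25–694.92 (AQI 151–200). (200−151)·(532.14−526.25)/(694.92−526.25) + 151 = 49·5.89/168.67 + 151 ≈ 152.71 → 153.
O₃: row 0.1663–0.1884 (AQI 301–500). (500−301)·(0.1797−0.1663)/(0.1884−0.1663) + 301 = 199·0.0134/0.0221 + 301 ≈ 421.66 → 422.
Sub-indices: SO₂→48, PM2.5→56, PM10→153, O₃→422. Overall AQI = max = 422; dominant pollutant is O₃.

422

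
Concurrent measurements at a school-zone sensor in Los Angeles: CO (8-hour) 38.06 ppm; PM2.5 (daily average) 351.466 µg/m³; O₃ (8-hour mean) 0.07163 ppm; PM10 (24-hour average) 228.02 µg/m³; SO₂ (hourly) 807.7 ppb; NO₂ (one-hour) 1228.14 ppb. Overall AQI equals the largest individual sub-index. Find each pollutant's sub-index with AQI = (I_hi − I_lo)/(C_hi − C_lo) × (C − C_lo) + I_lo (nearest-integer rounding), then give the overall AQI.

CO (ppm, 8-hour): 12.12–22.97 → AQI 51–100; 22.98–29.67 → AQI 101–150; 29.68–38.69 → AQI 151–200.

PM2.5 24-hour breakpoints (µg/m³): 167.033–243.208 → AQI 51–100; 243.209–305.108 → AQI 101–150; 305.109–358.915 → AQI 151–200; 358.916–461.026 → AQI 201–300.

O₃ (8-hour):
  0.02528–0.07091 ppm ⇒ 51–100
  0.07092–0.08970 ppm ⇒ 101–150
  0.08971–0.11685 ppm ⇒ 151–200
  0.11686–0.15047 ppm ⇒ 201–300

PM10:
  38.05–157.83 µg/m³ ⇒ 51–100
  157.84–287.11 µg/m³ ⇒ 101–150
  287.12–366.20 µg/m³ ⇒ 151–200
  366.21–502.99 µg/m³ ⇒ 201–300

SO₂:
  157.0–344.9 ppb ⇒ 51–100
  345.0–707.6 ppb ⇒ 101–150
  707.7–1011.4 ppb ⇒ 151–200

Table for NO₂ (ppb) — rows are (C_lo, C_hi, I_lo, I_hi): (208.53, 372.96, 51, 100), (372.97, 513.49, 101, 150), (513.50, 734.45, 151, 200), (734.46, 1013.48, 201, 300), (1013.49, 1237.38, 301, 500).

CO: 38.06 ∈ [29.68, 38.69] ↔ index [151, 200].
151 + (38.06−29.68)·(200−151)/(38.69−29.68) = 151 + 8.38·49/9.01 ≈ 196.57, so AQI = 197.
PM2.5: 351.466 lies in 305.109–358.915, so I_lo=151, I_hi=200, C_lo=305.109, C_hi=358.915.
(200−151)/(358.915−305.109) × (351.466−305.109) + 151 = 49/53.806 × 46.357 + 151 ≈ 193.22 → 193.
O₃ 0.07163: bracket 0.07092–0.08970 → index 101–150; slope 49/0.01878, offset 0.00071.
AQI = 101 + 49/0.01878·0.00071 ≈ 102.85 ⇒ 103.
PM10: 228.02 lies in 157.84–287.11, so I_lo=101, I_hi=150, C_lo=157.84, C_hi=287.11.
(150−101)/(287.11−157.84) × (228.02−157.84) + 101 = 49/129.27 × 70.18 + 101 ≈ 127.60 → 128.
SO₂: row 707.7–1011.4 (AQI 151–200). (200−151)·(807.7−707.7)/(1011.4−707.7) + 151 = 49·100.0/303.7 + 151 ≈ 167.13 → 167.
NO₂: 1228.14 lies in 1013.49–1237.38, so I_lo=301, I_hi=500, C_lo=1013.49, C_hi=1237.38.
(500−301)/(1237.38−1013.49) × (1228.14−1013.49) + 301 = 199/223.89 × 214.65 + 301 ≈ 491.79 → 492.
Sub-indices: CO→197, PM2.5→193, O₃→103, PM10→128, SO₂→167, NO₂→492. Overall AQI = max = 492; dominant pollutant is NO₂.

492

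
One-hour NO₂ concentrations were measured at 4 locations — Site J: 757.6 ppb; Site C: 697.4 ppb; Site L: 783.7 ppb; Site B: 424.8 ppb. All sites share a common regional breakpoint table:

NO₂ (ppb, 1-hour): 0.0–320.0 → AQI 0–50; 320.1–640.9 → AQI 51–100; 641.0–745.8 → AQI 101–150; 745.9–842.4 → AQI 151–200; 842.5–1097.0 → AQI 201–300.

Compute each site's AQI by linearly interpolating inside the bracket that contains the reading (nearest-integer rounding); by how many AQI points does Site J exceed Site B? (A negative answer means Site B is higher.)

Site J: row 745.9–842.4 (AQI 151–200). (200−151)·(757.6−745.9)/(842.4−745.9) + 151 = 49·11.7/96.5 + 151 ≈ 156.94 → 157.
Site C: 697.4 lies in 641.0–745.8, so I_lo=101, I_hi=150, C_lo=641.0, C_hi=745.8.
(150−101)/(745.8−641.0) × (697.4−641.0) + 101 = 49/104.8 × 56.4 + 101 ≈ 127.37 → 127.
Site L: 783.7 ∈ [745.9, 842.4] ↔ index [151, 200].
151 + (783.7−745.9)·(200−151)/(842.4−745.9) = 151 + 37.8·49/96.5 ≈ 170.19, so AQI = 170.
Site B 424.8: bracket 320.1–640.9 → index 51–100; slope 49/320.8, offset 104.7.
AQI = 51 + 49/320.8·104.7 ≈ 66.99 ⇒ 67.
AQIs: Site J=157, Site C=127, Site L=170, Site B=67. Site J (157) − Site B (67) = 90.

90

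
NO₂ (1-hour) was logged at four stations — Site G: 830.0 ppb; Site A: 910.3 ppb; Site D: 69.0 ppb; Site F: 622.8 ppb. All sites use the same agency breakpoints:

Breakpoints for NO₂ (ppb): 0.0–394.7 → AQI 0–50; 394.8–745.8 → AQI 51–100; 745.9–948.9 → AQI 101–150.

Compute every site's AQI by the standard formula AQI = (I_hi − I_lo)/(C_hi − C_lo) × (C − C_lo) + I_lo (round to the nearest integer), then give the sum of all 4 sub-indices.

354

Site G: 830.0 lies in 745.9–948.9, so I_lo=101, I_hi=150, C_lo=745.9, C_hi=948.9.
(150−101)/(948.9−745.9) × (830.0−745.9) + 101 = 49/203.0 × 84.1 + 101 ≈ 121.30 → 121.
Site A: 910.3 lies in 745.9–948.9, so I_lo=101, I_hi=150, C_lo=745.9, C_hi=948.9.
(150−101)/(948.9−745.9) × (910.3−745.9) + 101 = 49/203.0 × 164.4 + 101 ≈ 140.68 → 141.
Site D: 69.0 ∈ [0.0, 394.7] ↔ index [0, 50].
0 + (69.0−0.0)·(50−0)/(394.7−0.0) = 0 + 69.0·50/394.7 ≈ 8.74, so AQI = 9.
Site F: row 394.8–745.8 (AQI 51–100). (100−51)·(622.8−394.8)/(745.8−394.8) + 51 = 49·228.0/351.0 + 51 ≈ 82.83 → 83.
AQIs: Site G=121, Site A=141, Site D=9, Site F=83. Sum = 121 + 141 + 9 + 83 = 354.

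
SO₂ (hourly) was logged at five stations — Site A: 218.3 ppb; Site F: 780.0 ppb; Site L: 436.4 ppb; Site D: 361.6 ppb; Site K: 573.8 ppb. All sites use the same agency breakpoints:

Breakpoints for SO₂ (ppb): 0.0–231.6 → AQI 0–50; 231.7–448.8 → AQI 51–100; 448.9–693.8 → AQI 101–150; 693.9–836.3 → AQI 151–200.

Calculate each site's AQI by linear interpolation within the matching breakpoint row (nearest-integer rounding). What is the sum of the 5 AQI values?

531

Site A: 218.3 ∈ [0.0, 231.6] ↔ index [0, 50].
0 + (218.3−0.0)·(50−0)/(231.6−0.0) = 0 + 218.3·50/231.6 ≈ 47.13, so AQI = 47.
Site F: row 693.9–836.3 (AQI 151–200). (200−151)·(780.0−693.9)/(836.3−693.9) + 151 = 49·86.1/142.4 + 151 ≈ 180.63 → 181.
Site L 436.4: bracket 231.7–448.8 → index 51–100; slope 49/217.1, offset 204.7.
AQI = 51 + 49/217.1·204.7 ≈ 97.20 ⇒ 97.
Site D: row 231.7–448.8 (AQI 51–100). (100−51)·(361.6−231.7)/(448.8−231.7) + 51 = 49·129.9/217.1 + 51 ≈ 80.32 → 80.
Site K: 573.8 lies in 448.9–693.8, so I_lo=101, I_hi=150, C_lo=448.9, C_hi=693.8.
(150−101)/(693.8−448.9) × (573.8−448.9) + 101 = 49/244.9 × 124.9 + 101 ≈ 125.99 → 126.
AQIs: Site A=47, Site F=181, Site L=97, Site D=80, Site K=126. Sum = 47 + 181 + 97 + 80 + 126 = 531.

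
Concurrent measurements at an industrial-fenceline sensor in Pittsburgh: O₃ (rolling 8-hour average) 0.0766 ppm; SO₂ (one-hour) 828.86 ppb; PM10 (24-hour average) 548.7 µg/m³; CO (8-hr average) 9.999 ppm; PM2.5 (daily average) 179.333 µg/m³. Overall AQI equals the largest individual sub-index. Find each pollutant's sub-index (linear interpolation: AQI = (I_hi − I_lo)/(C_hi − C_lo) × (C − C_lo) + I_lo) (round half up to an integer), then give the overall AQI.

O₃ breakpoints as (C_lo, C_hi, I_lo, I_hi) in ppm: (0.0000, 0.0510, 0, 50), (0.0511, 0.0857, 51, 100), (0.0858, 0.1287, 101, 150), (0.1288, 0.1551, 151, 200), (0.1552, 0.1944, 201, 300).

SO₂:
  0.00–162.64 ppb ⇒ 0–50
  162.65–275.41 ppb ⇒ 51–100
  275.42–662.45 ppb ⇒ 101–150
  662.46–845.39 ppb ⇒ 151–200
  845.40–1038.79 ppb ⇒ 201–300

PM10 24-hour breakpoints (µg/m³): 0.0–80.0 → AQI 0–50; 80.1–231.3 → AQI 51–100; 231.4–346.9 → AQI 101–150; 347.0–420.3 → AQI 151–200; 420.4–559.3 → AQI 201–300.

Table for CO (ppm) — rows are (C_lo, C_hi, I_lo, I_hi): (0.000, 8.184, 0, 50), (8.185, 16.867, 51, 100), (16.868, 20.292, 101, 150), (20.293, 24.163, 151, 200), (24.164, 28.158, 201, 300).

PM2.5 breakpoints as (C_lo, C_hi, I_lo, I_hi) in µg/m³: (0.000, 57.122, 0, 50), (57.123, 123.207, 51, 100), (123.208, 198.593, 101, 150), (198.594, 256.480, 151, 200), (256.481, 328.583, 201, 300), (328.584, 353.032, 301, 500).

292

O₃: 0.0766 lies in 0.0511–0.0857, so I_lo=51, I_hi=100, C_lo=0.0511, C_hi=0.0857.
(100−51)/(0.0857−0.0511) × (0.0766−0.0511) + 51 = 49/0.0346 × 0.0255 + 51 ≈ 87.11 → 87.
SO₂: 828.86 ∈ [662.46, 845.39] ↔ index [151, 200].
151 + (828.86−662.46)·(200−151)/(845.39−662.46) = 151 + 166.40·49/182.93 ≈ 195.57, so AQI = 196.
PM10: 548.7 ∈ [420.4, 559.3] ↔ index [201, 300].
201 + (548.7−420.4)·(300−201)/(559.3−420.4) = 201 + 128.3·99/138.9 ≈ 292.44, so AQI = 292.
CO 9.999: bracket 8.185–16.867 → index 51–100; slope 49/8.682, offset 1.814.
AQI = 51 + 49/8.682·1.814 ≈ 61.24 ⇒ 61.
PM2.5 179.333: bracket 123.208–198.593 → index 101–150; slope 49/75.385, offset 56.125.
AQI = 101 + 49/75.385·56.125 ≈ 137.48 ⇒ 137.
Sub-indices: O₃→87, SO₂→196, PM10→292, CO→61, PM2.5→137. Overall AQI = max = 292; dominant pollutant is PM10.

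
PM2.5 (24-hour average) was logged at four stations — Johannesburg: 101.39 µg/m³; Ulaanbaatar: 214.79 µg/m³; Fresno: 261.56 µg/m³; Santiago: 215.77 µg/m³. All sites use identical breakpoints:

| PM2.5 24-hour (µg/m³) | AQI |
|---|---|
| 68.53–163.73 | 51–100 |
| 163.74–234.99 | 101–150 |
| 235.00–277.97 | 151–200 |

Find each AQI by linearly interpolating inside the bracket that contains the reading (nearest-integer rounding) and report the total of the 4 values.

522

Johannesburg: 101.39 lies in 68.53–163.73, so I_lo=51, I_hi=100, C_lo=68.53, C_hi=163.73.
(100−51)/(163.73−68.53) × (101.39−68.53) + 51 = 49/95.20 × 32.86 + 51 ≈ 67.91 → 68.
Ulaanbaatar: 214.79 ∈ [163.74, 234.99] ↔ index [101, 150].
101 + (214.79−163.74)·(150−101)/(234.99−163.74) = 101 + 51.05·49/71.25 ≈ 136.11, so AQI = 136.
Fresno: 261.56 ∈ [235.00, 277.97] ↔ index [151, 200].
151 + (261.56−235.00)·(200−151)/(277.97−235.00) = 151 + 26.56·49/42.97 ≈ 181.29, so AQI = 181.
Santiago: row 163.74–234.99 (AQI 101–150). (150−101)·(215.77−163.74)/(234.99−163.74) + 101 = 49·52.03/71.25 + 101 ≈ 136.78 → 137.
AQIs: Johannesburg=68, Ulaanbaatar=136, Fresno=181, Santiago=137. Sum = 68 + 136 + 181 + 137 = 522.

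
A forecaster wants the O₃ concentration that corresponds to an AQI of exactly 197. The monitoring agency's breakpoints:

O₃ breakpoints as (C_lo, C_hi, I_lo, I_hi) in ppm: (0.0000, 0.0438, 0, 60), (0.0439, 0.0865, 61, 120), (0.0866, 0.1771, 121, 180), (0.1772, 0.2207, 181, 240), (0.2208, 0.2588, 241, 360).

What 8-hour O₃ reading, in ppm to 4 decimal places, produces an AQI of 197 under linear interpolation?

0.1890

AQI 197 lies in the 181–240 band, which corresponds to 0.1772–0.2207 ppm.
C = 0.1772 + (197−181)×(0.2207−0.1772)/(240−181) = 0.1772 + 16×0.0435/59 ≈ 0.188997 ppm → 0.1890 ppm to 4 dp.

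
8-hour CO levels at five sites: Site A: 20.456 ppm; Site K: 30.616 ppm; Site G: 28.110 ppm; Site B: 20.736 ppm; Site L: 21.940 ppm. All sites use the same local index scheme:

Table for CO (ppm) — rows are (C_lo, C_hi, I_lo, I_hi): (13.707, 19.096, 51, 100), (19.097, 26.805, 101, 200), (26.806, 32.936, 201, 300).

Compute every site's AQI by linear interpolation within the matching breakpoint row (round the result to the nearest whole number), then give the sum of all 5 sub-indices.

Site A: row 19.097–26.805 (AQI 101–200). (200−101)·(20.456−19.097)/(26.805−19.097) + 101 = 99·1.359/7.708 + 101 ≈ 118.45 → 118.
Site K 30.616: bracket 26.806–32.936 → index 201–300; slope 99/6.130, offset 3.810.
AQI = 201 + 99/6.130·3.810 ≈ 262.53 ⇒ 263.
Site G 28.110: bracket 26.806–32.936 → index 201–300; slope 99/6.130, offset 1.304.
AQI = 201 + 99/6.130·1.304 ≈ 222.06 ⇒ 222.
Site B: 20.736 lies in 19.097–26.805, so I_lo=101, I_hi=200, C_lo=19.097, C_hi=26.805.
(200−101)/(26.805−19.097) × (20.736−19.097) + 101 = 99/7.708 × 1.639 + 101 ≈ 122.05 → 122.
Site L: 21.940 lies in 19.097–26.805, so I_lo=101, I_hi=200, C_lo=19.097, C_hi=26.805.
(200−101)/(26.805−19.097) × (21.940−19.097) + 101 = 99/7.708 × 2.843 + 101 ≈ 137.51 → 138.
AQIs: Site A=118, Site K=263, Site G=222, Site B=122, Site L=138. Sum = 118 + 263 + 222 + 122 + 138 = 863.

863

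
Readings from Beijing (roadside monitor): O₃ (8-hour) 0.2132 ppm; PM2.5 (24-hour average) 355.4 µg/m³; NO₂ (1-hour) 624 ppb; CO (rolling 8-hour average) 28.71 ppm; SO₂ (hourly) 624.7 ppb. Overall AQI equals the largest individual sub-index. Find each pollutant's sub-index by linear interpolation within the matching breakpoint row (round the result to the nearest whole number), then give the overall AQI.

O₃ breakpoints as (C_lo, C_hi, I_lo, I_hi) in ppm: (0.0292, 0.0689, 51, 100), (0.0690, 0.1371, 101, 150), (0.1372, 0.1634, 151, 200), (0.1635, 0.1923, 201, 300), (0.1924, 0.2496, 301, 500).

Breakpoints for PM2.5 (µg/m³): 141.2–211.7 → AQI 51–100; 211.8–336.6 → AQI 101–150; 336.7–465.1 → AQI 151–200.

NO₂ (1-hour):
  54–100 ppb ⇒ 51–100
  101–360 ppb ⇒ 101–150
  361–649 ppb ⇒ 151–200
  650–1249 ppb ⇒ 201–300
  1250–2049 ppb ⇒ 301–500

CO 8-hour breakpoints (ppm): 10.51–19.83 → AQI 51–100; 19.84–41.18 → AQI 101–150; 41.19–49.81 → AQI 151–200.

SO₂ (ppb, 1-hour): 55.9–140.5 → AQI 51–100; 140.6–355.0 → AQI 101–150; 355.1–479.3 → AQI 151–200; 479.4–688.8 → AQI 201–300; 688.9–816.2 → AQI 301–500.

O₃ 0.2132: bracket 0.1924–0.2496 → index 301–500; slope 199/0.0572, offset 0.0208.
AQI = 301 + 199/0.0572·0.0208 ≈ 373.36 ⇒ 373.
PM2.5: 355.4 ∈ [336.7, 465.1] ↔ index [151, 200].
151 + (355.4−336.7)·(200−151)/(465.1−336.7) = 151 + 18.7·49/128.4 ≈ 158.14, so AQI = 158.
NO₂: 624 ∈ [361, 649] ↔ index [151, 200].
151 + (624−361)·(200−151)/(649−361) = 151 + 263·49/288 ≈ 195.75, so AQI = 196.
CO: 28.71 ∈ [19.84, 41.18] ↔ index [101, 150].
101 + (28.71−19.84)·(150−101)/(41.18−19.84) = 101 + 8.87·49/21.34 ≈ 121.37, so AQI = 121.
SO₂: row 479.4–688.8 (AQI 201–300). (300−201)·(624.7−479.4)/(688.8−479.4) + 201 = 99·145.3/209.4 + 201 ≈ 269.69 → 270.
Sub-indices: O₃→373, PM2.5→158, NO₂→196, CO→121, SO₂→270. Overall AQI = max = 373; dominant pollutant is O₃.
AQI 373: Hazardous.

373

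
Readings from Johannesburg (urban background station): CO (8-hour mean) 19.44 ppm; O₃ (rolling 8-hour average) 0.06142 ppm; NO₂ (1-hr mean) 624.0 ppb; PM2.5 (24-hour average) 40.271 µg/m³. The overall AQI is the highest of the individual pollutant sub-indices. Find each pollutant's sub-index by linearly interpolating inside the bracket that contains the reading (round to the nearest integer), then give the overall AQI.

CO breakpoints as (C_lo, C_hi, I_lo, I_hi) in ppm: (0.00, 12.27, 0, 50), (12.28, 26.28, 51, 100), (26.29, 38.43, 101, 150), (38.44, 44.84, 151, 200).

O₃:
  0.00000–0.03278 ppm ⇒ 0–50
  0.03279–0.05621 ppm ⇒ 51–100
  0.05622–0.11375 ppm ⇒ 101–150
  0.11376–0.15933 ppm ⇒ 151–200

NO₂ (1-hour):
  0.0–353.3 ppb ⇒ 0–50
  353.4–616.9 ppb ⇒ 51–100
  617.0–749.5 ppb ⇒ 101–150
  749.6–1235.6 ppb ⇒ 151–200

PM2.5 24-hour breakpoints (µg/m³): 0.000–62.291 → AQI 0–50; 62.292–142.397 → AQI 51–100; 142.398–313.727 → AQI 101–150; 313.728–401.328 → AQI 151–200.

105

CO: 19.44 lies in 12.28–26.28, so I_lo=51, I_hi=100, C_lo=12.28, C_hi=26.28.
(100−51)/(26.28−12.28) × (19.44−12.28) + 51 = 49/14.00 × 7.16 + 51 ≈ 76.06 → 76.
O₃: 0.06142 lies in 0.05622–0.11375, so I_lo=101, I_hi=150, C_lo=0.05622, C_hi=0.11375.
(150−101)/(0.11375−0.05622) × (0.06142−0.05622) + 101 = 49/0.05753 × 0.00520 + 101 ≈ 105.43 → 105.
NO₂: 624.0 ∈ [617.0, 749.5] ↔ index [101, 150].
101 + (624.0−617.0)·(150−101)/(749.5−617.0) = 101 + 7.0·49/132.5 ≈ 103.59, so AQI = 104.
PM2.5: 40.271 lies in 0.000–62.291, so I_lo=0, I_hi=50, C_lo=0.000, C_hi=62.291.
(50−0)/(62.291−0.000) × (40.271−0.000) + 0 = 50/62.291 × 40.271 + 0 ≈ 32.32 → 32.
Sub-indices: CO→76, O₃→105, NO₂→104, PM2.5→32. Overall AQI = max = 105; dominant pollutant is O₃.
AQI 105: Unhealthy for Sensitive Groups.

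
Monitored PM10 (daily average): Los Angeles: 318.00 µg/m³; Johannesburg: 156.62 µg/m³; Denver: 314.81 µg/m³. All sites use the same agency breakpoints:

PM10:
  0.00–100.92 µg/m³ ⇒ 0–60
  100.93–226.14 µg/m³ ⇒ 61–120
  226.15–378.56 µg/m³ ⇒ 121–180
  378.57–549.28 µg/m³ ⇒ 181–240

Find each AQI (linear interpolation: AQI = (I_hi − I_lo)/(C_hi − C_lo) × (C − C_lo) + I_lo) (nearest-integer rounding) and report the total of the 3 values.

Los Angeles: row 226.15–378.56 (AQI 121–180). (180−121)·(318.00−226.15)/(378.56−226.15) + 121 = 59·91.85/152.41 + 121 ≈ 156.56 → 157.
Johannesburg: 156.62 ∈ [100.93, 226.14] ↔ index [61, 120].
61 + (156.62−100.93)·(120−61)/(226.14−100.93) = 61 + 55.69·59/125.21 ≈ 87.24, so AQI = 87.
Denver: 314.81 lies in 226.15–378.56, so I_lo=121, I_hi=180, C_lo=226.15, C_hi=378.56.
(180−121)/(378.56−226.15) × (314.81−226.15) + 121 = 59/152.41 × 88.66 + 121 ≈ 155.32 → 155.
AQIs: Los Angeles=157, Johannesburg=87, Denver=155. Sum = 157 + 87 + 155 = 399.

399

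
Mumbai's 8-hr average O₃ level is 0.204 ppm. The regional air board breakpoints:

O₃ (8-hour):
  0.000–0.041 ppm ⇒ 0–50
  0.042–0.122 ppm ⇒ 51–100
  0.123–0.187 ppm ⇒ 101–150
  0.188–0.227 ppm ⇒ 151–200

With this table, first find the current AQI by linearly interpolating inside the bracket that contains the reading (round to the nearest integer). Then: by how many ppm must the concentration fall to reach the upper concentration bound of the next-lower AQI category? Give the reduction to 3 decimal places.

O₃: 0.204 ∈ [0.188, 0.227] ↔ index [151, 200].
151 + (0.204−0.188)·(200−151)/(0.227−0.188) = 151 + 0.016·49/0.039 ≈ 171.10, so AQI = 171.
Current AQI 171 is in the Unhealthy range (151–200). The next-lower category tops out at AQI 150, whose upper concentration bound is 0.187 ppm.
Reduction needed = 0.204 − 0.187 = 0.017 ppm.

0.017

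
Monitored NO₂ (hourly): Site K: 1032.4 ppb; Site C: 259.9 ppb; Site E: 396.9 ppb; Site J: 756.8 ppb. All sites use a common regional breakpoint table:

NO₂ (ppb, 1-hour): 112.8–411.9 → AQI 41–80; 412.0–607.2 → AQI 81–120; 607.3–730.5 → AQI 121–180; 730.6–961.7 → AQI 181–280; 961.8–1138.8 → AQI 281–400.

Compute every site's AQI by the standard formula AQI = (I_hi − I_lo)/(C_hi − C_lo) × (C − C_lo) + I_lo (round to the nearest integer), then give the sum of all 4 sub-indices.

Site K: row 961.8–1138.8 (AQI 281–400). (400−281)·(1032.4−961.8)/(1138.8−961.8) + 281 = 119·70.6/177.0 + 281 ≈ 328.47 → 328.
Site C: row 112.8–411.9 (AQI 41–80). (80−41)·(259.9−112.8)/(411.9−112.8) + 41 = 39·147.1/299.1 + 41 ≈ 60.18 → 60.
Site E: 396.9 ∈ [112.8, 411.9] ↔ index [41, 80].
41 + (396.9−112.8)·(80−41)/(411.9−112.8) = 41 + 284.1·39/299.1 ≈ 78.04, so AQI = 78.
Site J: 756.8 ∈ [730.6, 961.7] ↔ index [181, 280].
181 + (756.8−730.6)·(280−181)/(961.7−730.6) = 181 + 26.2·99/231.1 ≈ 192.22, so AQI = 192.
AQIs: Site K=328, Site C=60, Site E=78, Site J=192. Sum = 328 + 60 + 78 + 192 = 658.

658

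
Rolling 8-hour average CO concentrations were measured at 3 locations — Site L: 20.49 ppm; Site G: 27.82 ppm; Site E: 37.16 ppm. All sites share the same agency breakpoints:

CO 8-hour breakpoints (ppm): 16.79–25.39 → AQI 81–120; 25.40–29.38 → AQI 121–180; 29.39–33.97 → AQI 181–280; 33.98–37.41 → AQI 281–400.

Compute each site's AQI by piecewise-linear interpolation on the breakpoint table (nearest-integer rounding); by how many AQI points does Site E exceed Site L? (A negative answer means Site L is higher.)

293

Site L: 20.49 lies in 16.79–25.39, so I_lo=81, I_hi=120, C_lo=16.79, C_hi=25.39.
(120−81)/(25.39−16.79) × (20.49−16.79) + 81 = 39/8.60 × 3.70 + 81 ≈ 97.78 → 98.
Site G: 27.82 lies in 25.40–29.38, so I_lo=121, I_hi=180, C_lo=25.40, C_hi=29.38.
(180−121)/(29.38−25.40) × (27.82−25.40) + 121 = 59/3.98 × 2.42 + 121 ≈ 156.87 → 157.
Site E 37.16: bracket 33.98–37.41 → index 281–400; slope 119/3.43, offset 3.18.
AQI = 281 + 119/3.43·3.18 ≈ 391.33 ⇒ 391.
AQIs: Site L=98, Site G=157, Site E=391. Site E (391) − Site L (98) = 293.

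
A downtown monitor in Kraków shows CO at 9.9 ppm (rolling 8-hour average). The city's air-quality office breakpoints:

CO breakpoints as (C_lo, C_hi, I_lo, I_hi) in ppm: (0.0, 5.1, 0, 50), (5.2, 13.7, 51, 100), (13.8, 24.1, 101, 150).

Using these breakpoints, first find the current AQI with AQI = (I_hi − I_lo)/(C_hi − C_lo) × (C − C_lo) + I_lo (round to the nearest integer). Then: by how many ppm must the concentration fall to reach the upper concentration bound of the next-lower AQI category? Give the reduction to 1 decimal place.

4.8

CO 9.9: bracket 5.2–13.7 → index 51–100; slope 49/8.5, offset 4.7.
AQI = 51 + 49/8.5·4.7 ≈ 78.09 ⇒ 78.
Current AQI 78 is in the Moderate range (51–100). The next-lower category tops out at AQI 50, whose upper concentration bound is 5.1 ppm.
Reduction needed = 9.9 − 5.1 = 4.8 ppm.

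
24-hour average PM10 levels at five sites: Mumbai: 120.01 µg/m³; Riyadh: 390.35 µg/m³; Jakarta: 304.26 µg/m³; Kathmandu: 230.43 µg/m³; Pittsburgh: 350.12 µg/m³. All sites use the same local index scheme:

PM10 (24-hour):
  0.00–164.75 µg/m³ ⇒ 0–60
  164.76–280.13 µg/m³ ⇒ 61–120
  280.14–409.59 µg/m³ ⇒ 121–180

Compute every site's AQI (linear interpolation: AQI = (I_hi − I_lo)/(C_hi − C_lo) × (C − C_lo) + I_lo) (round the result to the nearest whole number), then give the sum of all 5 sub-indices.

Mumbai: row 0.00–164.75 (AQI 0–60). (60−0)·(120.01−0.00)/(164.75−0.00) + 0 = 60·120.01/164.75 + 0 ≈ 43.71 → 44.
Riyadh: 390.35 lies in 280.14–409.59, so I_lo=121, I_hi=180, C_lo=280.14, C_hi=409.59.
(180−121)/(409.59−280.14) × (390.35−280.14) + 121 = 59/129.45 × 110.21 + 121 ≈ 171.23 → 171.
Jakarta: row 280.14–409.59 (AQI 121–180). (180−121)·(304.26−280.14)/(409.59−280.14) + 121 = 59·24.12/129.45 + 121 ≈ 131.99 → 132.
Kathmandu: 230.43 lies in 164.76–280.13, so I_lo=61, I_hi=120, C_lo=164.76, C_hi=280.13.
(120−61)/(280.13−164.76) × (230.43−164.76) + 61 = 59/115.37 × 65.67 + 61 ≈ 94.58 → 95.
Pittsburgh 350.12: bracket 280.14–409.59 → index 121–180; slope 59/129.45, offset 69.98.
AQI = 121 + 59/129.45·69.98 ≈ 152.90 ⇒ 153.
AQIs: Mumbai=44, Riyadh=171, Jakarta=132, Kathmandu=95, Pittsburgh=153. Sum = 44 + 171 + 132 + 95 + 153 = 595.

595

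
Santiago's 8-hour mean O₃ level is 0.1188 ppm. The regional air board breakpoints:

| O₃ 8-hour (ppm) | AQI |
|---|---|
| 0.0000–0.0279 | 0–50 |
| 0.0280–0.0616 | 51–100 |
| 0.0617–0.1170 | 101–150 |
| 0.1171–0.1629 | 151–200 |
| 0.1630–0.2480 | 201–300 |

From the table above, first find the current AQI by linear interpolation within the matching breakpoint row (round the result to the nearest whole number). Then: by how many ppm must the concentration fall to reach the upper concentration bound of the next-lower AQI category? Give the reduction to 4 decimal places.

0.0018

O₃ 0.1188: bracket 0.1171–0.1629 → index 151–200; slope 49/0.0458, offset 0.0017.
AQI = 151 + 49/0.0458·0.0017 ≈ 152.82 ⇒ 153.
Current AQI 153 is in the Unhealthy range (151–200). The next-lower category tops out at AQI 150, whose upper concentration bound is 0.1170 ppm.
Reduction needed = 0.1188 − 0.1170 = 0.0018 ppm.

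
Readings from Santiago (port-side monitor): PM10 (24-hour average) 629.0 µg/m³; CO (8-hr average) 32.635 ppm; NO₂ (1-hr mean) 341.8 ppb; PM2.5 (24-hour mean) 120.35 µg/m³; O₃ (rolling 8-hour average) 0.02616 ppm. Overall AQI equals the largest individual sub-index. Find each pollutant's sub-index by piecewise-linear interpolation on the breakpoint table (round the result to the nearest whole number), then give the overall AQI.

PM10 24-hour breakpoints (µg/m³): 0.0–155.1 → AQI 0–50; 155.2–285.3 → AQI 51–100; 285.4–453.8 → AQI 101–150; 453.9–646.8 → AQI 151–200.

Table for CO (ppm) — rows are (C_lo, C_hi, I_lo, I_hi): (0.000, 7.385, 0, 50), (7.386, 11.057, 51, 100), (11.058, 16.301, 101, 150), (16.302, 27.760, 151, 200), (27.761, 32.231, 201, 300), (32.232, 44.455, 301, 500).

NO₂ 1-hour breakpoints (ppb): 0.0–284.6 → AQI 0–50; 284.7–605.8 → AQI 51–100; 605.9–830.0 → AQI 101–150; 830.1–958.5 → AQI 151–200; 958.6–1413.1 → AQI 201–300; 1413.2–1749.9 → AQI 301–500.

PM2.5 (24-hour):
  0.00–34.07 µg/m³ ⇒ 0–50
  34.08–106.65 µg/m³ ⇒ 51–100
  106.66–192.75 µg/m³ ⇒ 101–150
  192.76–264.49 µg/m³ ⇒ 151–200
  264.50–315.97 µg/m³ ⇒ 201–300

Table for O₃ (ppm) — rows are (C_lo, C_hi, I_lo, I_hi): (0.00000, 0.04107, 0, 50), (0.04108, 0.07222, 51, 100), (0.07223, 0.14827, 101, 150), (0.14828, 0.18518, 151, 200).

308

PM10: 629.0 lies in 453.9–646.8, so I_lo=151, I_hi=200, C_lo=453.9, C_hi=646.8.
(200−151)/(646.8−453.9) × (629.0−453.9) + 151 = 49/192.9 × 175.1 + 151 ≈ 195.48 → 195.
CO: 32.635 lies in 32.232–44.455, so I_lo=301, I_hi=500, C_lo=32.232, C_hi=44.455.
(500−301)/(44.455−32.232) × (32.635−32.232) + 301 = 199/12.223 × 0.403 + 301 ≈ 307.56 → 308.
NO₂: 341.8 lies in 284.7–605.8, so I_lo=51, I_hi=100, C_lo=284.7, C_hi=605.8.
(100−51)/(605.8−284.7) × (341.8−284.7) + 51 = 49/321.1 × 57.1 + 51 ≈ 59.71 → 60.
PM2.5: 120.35 ∈ [106.66, 192.75] ↔ index [101, 150].
101 + (120.35−106.66)·(150−101)/(192.75−106.66) = 101 + 13.69·49/86.09 ≈ 108.79, so AQI = 109.
O₃ 0.02616: bracket 0.00000–0.04107 → index 0–50; slope 50/0.04107, offset 0.02616.
AQI = 0 + 50/0.04107·0.02616 ≈ 31.85 ⇒ 32.
Sub-indices: PM10→195, CO→308, NO₂→60, PM2.5→109, O₃→32. Overall AQI = max = 308; dominant pollutant is CO.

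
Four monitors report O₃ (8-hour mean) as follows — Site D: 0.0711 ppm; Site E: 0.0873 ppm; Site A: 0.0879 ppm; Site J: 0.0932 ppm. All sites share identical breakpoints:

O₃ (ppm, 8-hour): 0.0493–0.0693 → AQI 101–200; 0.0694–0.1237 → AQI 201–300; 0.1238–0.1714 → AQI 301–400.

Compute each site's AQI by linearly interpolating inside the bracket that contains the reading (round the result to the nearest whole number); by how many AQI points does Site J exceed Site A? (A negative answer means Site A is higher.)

Site D: 0.0711 lies in 0.0694–0.1237, so I_lo=201, I_hi=300, C_lo=0.0694, C_hi=0.1237.
(300−201)/(0.1237−0.0694) × (0.0711−0.0694) + 201 = 99/0.0543 × 0.0017 + 201 ≈ 204.10 → 204.
Site E: 0.0873 lies in 0.0694–0.1237, so I_lo=201, I_hi=300, C_lo=0.0694, C_hi=0.1237.
(300−201)/(0.1237−0.0694) × (0.0873−0.0694) + 201 = 99/0.0543 × 0.0179 + 201 ≈ 233.64 → 234.
Site A: row 0.0694–0.1237 (AQI 201–300). (300−201)·(0.0879−0.0694)/(0.1237−0.0694) + 201 = 99·0.0185/0.0543 + 201 ≈ 234.73 → 235.
Site J: 0.0932 ∈ [0.0694, 0.1237] ↔ index [201, 300].
201 + (0.0932−0.0694)·(300−201)/(0.1237−0.0694) = 201 + 0.0238·99/0.0543 ≈ 244.39, so AQI = 244.
AQIs: Site D=204, Site E=234, Site A=235, Site J=244. Site J (244) − Site A (235) = 9.

9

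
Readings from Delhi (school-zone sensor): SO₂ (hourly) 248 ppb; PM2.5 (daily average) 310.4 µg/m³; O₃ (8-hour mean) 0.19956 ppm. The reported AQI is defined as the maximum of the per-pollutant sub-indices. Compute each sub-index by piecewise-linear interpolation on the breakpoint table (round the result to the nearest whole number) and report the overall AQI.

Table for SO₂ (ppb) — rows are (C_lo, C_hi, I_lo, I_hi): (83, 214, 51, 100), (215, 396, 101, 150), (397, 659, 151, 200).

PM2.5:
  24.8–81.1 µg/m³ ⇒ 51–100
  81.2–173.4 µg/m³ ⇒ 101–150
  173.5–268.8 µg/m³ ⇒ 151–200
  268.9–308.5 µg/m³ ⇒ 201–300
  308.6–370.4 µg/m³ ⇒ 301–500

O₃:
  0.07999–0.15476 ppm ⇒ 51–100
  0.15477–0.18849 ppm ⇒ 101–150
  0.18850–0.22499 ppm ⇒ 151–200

SO₂: 248 ∈ [215, 396] ↔ index [101, 150].
101 + (248−215)·(150−101)/(396−215) = 101 + 33·49/181 ≈ 109.93, so AQI = 110.
PM2.5: row 308.6–370.4 (AQI 301–500). (500−301)·(310.4−308.6)/(370.4−308.6) + 301 = 199·1.8/61.8 + 301 ≈ 306.80 → 307.
O₃: row 0.18850–0.22499 (AQI 151–200). (200−151)·(0.19956−0.18850)/(0.22499−0.18850) + 151 = 49·0.01106/0.03649 + 151 ≈ 165.85 → 166.
Sub-indices: SO₂→110, PM2.5→307, O₃→166. Overall AQI = max = 307; dominant pollutant is PM2.5.

307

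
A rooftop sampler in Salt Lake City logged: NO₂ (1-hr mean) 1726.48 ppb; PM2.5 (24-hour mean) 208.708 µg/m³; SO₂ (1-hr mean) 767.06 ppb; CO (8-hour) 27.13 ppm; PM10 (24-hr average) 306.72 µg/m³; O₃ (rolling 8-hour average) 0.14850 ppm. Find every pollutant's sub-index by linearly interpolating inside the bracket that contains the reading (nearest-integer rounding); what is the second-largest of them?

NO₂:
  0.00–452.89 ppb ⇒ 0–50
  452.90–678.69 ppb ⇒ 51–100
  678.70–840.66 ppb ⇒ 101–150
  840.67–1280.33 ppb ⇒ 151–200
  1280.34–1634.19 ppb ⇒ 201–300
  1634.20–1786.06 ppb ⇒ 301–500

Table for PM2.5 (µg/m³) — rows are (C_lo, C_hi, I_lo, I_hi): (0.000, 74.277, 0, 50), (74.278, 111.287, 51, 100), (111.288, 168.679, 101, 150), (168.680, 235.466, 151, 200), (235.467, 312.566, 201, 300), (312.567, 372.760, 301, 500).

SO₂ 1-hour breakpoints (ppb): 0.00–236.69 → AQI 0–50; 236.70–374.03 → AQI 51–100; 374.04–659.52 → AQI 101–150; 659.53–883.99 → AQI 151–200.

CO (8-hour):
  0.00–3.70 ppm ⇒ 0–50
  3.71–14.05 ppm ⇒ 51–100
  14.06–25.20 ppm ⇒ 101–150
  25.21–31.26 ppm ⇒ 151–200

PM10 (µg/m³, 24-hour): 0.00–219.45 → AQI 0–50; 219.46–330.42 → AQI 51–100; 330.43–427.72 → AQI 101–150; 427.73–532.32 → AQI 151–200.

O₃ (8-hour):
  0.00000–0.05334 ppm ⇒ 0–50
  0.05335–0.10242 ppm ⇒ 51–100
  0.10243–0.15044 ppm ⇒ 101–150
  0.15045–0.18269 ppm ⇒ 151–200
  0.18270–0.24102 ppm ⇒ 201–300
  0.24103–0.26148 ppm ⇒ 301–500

180

NO₂: row 1634.20–1786.06 (AQI 301–500). (500−301)·(1726.48−1634.20)/(1786.06−1634.20) + 301 = 199·92.28/151.86 + 301 ≈ 421.93 → 422.
PM2.5: 208.708 ∈ [168.680, 235.466] ↔ index [151, 200].
151 + (208.708−168.680)·(200−151)/(235.466−168.680) = 151 + 40.028·49/66.786 ≈ 180.37, so AQI = 180.
SO₂: 767.06 lies in 659.53–883.99, so I_lo=151, I_hi=200, C_lo=659.53, C_hi=883.99.
(200−151)/(883.99−659.53) × (767.06−659.53) + 151 = 49/224.46 × 107.53 + 151 ≈ 174.47 → 174.
CO: row 25.21–31.26 (AQI 151–200). (200−151)·(27.13−25.21)/(31.26−25.21) + 151 = 49·1.92/6.05 + 151 ≈ 166.55 → 167.
PM10: row 219.46–330.42 (AQI 51–100). (100−51)·(306.72−219.46)/(330.42−219.46) + 51 = 49·87.26/110.96 + 51 ≈ 89.53 → 90.
O₃: 0.14850 ∈ [0.10243, 0.15044] ↔ index [101, 150].
101 + (0.14850−0.10243)·(150−101)/(0.15044−0.10243) = 101 + 0.04607·49/0.04801 ≈ 148.02, so AQI = 148.
Sub-indices: NO₂→422, PM2.5→180, SO₂→174, CO→167, PM10→90, O₃→148. Ranked high→low: 422, 180, 174, 167, 148, 90. Second-highest sub-index = 180.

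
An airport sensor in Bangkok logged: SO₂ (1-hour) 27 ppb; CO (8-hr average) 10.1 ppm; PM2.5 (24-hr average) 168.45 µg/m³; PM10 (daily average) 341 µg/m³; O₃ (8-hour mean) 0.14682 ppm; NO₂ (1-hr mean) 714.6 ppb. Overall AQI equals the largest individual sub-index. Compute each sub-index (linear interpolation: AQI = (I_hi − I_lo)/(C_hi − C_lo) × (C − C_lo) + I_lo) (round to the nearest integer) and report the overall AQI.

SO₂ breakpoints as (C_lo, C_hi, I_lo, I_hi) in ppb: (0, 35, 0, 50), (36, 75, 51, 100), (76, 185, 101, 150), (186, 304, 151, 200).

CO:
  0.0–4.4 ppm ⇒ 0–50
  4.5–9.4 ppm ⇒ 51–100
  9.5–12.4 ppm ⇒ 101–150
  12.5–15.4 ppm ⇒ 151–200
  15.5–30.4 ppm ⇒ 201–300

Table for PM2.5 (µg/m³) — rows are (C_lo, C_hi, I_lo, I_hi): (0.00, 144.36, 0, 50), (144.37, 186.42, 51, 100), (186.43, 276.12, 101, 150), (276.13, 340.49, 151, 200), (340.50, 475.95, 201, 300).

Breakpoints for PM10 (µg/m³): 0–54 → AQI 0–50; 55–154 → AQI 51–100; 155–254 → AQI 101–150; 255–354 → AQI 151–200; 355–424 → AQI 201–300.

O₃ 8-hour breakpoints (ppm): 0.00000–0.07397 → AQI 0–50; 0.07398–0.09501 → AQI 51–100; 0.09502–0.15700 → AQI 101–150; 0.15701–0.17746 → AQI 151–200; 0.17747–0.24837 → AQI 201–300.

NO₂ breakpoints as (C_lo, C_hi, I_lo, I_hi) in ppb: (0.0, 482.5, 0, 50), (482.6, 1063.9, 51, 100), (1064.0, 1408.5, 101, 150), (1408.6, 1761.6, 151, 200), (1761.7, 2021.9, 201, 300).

194

SO₂ 27: bracket 0–35 → index 0–50; slope 50/35, offset 27.
AQI = 0 + 50/35·27 ≈ 38.57 ⇒ 39.
CO: 10.1 lies in 9.5–12.4, so I_lo=101, I_hi=150, C_lo=9.5, C_hi=12.4.
(150−101)/(12.4−9.5) × (10.1−9.5) + 101 = 49/2.9 × 0.6 + 101 ≈ 111.14 → 111.
PM2.5: 168.45 lies in 144.37–186.42, so I_lo=51, I_hi=100, C_lo=144.37, C_hi=186.42.
(100−51)/(186.42−144.37) × (168.45−144.37) + 51 = 49/42.05 × 24.08 + 51 ≈ 79.06 → 79.
PM10: 341 lies in 255–354, so I_lo=151, I_hi=200, C_lo=255, C_hi=354.
(200−151)/(354−255) × (341−255) + 151 = 49/99 × 86 + 151 ≈ 193.57 → 194.
O₃: 0.14682 ∈ [0.09502, 0.15700] ↔ index [101, 150].
101 + (0.14682−0.09502)·(150−101)/(0.15700−0.09502) = 101 + 0.05180·49/0.06198 ≈ 141.95, so AQI = 142.
NO₂: 714.6 ∈ [482.6, 1063.9] ↔ index [51, 100].
51 + (714.6−482.6)·(100−51)/(1063.9−482.6) = 51 + 232.0·49/581.3 ≈ 70.56, so AQI = 71.
Sub-indices: SO₂→39, CO→111, PM2.5→79, PM10→194, O₃→142, NO₂→71. Overall AQI = max = 194; dominant pollutant is PM10.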